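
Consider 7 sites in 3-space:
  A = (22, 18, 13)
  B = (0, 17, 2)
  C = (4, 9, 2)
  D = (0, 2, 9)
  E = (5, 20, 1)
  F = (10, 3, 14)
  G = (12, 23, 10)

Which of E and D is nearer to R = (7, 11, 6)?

E

Compare squared distances:
|RE|² = (7−5)² + (11−20)² + (6−1)² = 4 + 81 + 25 = 110
|RD|² = (7−0)² + (11−2)² + (6−9)² = 49 + 81 + 9 = 139
110 < 139, so E is closer.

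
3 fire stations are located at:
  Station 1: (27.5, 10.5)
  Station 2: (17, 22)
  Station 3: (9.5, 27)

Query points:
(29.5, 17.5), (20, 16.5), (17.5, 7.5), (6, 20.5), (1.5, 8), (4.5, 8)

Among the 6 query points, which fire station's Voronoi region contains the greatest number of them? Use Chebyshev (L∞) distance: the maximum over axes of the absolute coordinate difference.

Station 2

(29.5, 17.5) — d to each: Station 1:7, Station 2:12.5, Station 3:20 → nearest is Station 1
(20, 16.5) — d to each: Station 1:7.5, Station 2:5.5, Station 3:10.5 → nearest is Station 2
(17.5, 7.5) — d to each: Station 1:10, Station 2:14.5, Station 3:19.5 → nearest is Station 1
(6, 20.5) — d to each: Station 1:21.5, Station 2:11, Station 3:6.5 → nearest is Station 3
(1.5, 8) — d to each: Station 1:26, Station 2:15.5, Station 3:19 → nearest is Station 2
(4.5, 8) — d to each: Station 1:23, Station 2:14, Station 3:19 → nearest is Station 2
Tally — Station 1:2, Station 2:3, Station 3:1. Station 2 captures the most (3).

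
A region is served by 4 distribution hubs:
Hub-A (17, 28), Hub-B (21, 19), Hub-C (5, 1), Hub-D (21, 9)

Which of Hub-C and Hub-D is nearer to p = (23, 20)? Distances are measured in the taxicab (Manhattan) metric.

Hub-D

d(p, Hub-C) = |23−5| + |20−1| = 18 + 19 = 37
d(p, Hub-D) = |23−21| + |20−9| = 2 + 11 = 13
37 > 13, so Hub-D is closer.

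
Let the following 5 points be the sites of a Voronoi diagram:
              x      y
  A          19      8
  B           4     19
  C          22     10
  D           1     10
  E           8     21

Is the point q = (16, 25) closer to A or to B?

B

Compare squared distances:
|qA|² = (16−19)² + (25−8)² = 9 + 289 = 298
|qB|² = (16−4)² + (25−19)² = 144 + 36 = 180
298 > 180, so B is closer.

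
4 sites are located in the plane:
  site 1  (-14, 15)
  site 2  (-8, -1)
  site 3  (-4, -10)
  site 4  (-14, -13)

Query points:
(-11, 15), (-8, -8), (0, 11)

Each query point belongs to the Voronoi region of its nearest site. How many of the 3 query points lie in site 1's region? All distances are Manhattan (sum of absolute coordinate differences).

2

(-11, 15) — d to each: site 1:3, site 2:19, site 3:32, site 4:31 → nearest is site 1
(-8, -8) — d to each: site 1:29, site 2:7, site 3:6, site 4:11 → nearest is site 3
(0, 11) — d to each: site 1:18, site 2:20, site 3:25, site 4:38 → nearest is site 1
2 of the 3 points have site 1 as nearest.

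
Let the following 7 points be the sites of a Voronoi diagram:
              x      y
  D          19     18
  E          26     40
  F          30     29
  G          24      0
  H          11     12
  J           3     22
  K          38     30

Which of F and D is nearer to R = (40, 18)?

Compare squared distances:
|RF|² = (40−30)² + (18−29)² = 100 + 121 = 221
|RD|² = (40−19)² + (18−18)² = 441 + 0 = 441
221 < 441, so F is closer.

F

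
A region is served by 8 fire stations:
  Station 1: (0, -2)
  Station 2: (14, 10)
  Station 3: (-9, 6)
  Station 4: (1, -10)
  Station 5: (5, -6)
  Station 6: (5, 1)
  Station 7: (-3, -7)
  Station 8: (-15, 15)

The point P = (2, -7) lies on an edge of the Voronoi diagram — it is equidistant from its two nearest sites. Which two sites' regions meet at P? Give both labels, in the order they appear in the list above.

Squared distances from P to each site:
d²(P, Station 1) = 4 + 25 = 29
d²(P, Station 2) = 144 + 289 = 433
d²(P, Station 3) = 121 + 169 = 290
d²(P, Station 4) = 1 + 9 = 10
d²(P, Station 5) = 9 + 1 = 10
d²(P, Station 6) = 9 + 64 = 73
d²(P, Station 7) = 25 + 0 = 25
d²(P, Station 8) = 289 + 484 = 773
P is equidistant from Station 4 and Station 5 (both at squared distance 10), and every other site is strictly farther — so P lies on the Station 4–Station 5 Voronoi edge.

Station 4 and Station 5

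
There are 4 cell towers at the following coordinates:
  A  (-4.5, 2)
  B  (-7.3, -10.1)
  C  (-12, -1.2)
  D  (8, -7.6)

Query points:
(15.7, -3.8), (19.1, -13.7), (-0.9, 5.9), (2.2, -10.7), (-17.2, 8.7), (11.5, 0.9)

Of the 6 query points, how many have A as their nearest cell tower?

1

(15.7, -3.8) — d² to each: A:441.68, B:568.69, C:774.05, D:73.73 → nearest is D
(19.1, -13.7) — d² to each: A:803.45, B:709.92, C:1123.46, D:160.42 → nearest is D
(-0.9, 5.9) — d² to each: A:28.17, B:296.96, C:173.62, D:261.46 → nearest is A
(2.2, -10.7) — d² to each: A:206.18, B:90.61, C:291.89, D:43.25 → nearest is D
(-17.2, 8.7) — d² to each: A:206.18, B:451.45, C:125.05, D:900.73 → nearest is C
(11.5, 0.9) — d² to each: A:257.21, B:474.44, C:556.66, D:84.5 → nearest is D
1 of the 6 points has A as nearest.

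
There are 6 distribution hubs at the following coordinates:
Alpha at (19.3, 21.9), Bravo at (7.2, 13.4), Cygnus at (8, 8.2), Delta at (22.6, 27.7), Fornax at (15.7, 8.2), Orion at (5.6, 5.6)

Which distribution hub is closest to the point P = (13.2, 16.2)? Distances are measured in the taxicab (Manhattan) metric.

Bravo

d(P, Alpha) = |13.2−19.3| + |16.2−21.9| = 6.1 + 5.7 = 11.8
d(P, Bravo) = |13.2−7.2| + |16.2−13.4| = 6 + 2.8 = 8.8
d(P, Cygnus) = |13.2−8| + |16.2−8.2| = 5.2 + 8 = 13.2
d(P, Delta) = |13.2−22.6| + |16.2−27.7| = 9.4 + 11.5 = 20.9
d(P, Fornax) = |13.2−15.7| + |16.2−8.2| = 2.5 + 8 = 10.5
d(P, Orion) = |13.2−5.6| + |16.2−5.6| = 7.6 + 10.6 = 18.2
The smallest is to Bravo, so P lies in the Voronoi region of Bravo.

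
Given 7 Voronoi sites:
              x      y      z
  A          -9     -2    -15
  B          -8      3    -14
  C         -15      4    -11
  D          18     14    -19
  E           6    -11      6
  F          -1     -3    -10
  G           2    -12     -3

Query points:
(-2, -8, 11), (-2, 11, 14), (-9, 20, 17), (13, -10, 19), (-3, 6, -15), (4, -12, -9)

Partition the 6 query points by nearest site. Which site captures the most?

(-2, -8, 11) — d² to each: A:761, B:782, C:797, D:1784, E:98, F:467, G:228 → nearest is E
(-2, 11, 14) — d² to each: A:1059, B:884, C:843, D:1498, E:612, F:773, G:834 → nearest is E
(-9, 20, 17) — d² to each: A:1508, B:1251, C:1076, D:2061, E:1307, F:1322, G:1545 → nearest is C
(13, -10, 19) — d² to each: A:1704, B:1699, C:1880, D:2045, E:219, F:1086, G:609 → nearest is E
(-3, 6, -15) — d² to each: A:100, B:35, C:164, D:521, E:811, F:110, G:493 → nearest is B
(4, -12, -9) — d² to each: A:305, B:394, C:621, D:972, E:230, F:107, G:40 → nearest is G
Tally — B:1, C:1, E:3, G:1. E captures the most (3).

E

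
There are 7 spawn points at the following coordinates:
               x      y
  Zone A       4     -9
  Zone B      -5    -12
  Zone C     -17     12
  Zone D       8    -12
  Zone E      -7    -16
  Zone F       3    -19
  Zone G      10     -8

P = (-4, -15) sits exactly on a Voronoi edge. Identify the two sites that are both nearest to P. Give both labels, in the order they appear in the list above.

Squared distances from P to each site:
d²(P, Zone A) = (-4−4)² + (-15−(-9))² = 64 + 36 = 100
d²(P, Zone B) = (-4−(-5))² + (-15−(-12))² = 1 + 9 = 10
d²(P, Zone C) = (-4−(-17))² + (-15−12)² = 169 + 729 = 898
d²(P, Zone D) = (-4−8)² + (-15−(-12))² = 144 + 9 = 153
d²(P, Zone E) = (-4−(-7))² + (-15−(-16))² = 9 + 1 = 10
d²(P, Zone F) = (-4−3)² + (-15−(-19))² = 49 + 16 = 65
d²(P, Zone G) = (-4−10)² + (-15−(-8))² = 196 + 49 = 245
P is equidistant from Zone B and Zone E (both at squared distance 10), and every other site is strictly farther — so P lies on the Zone B–Zone E Voronoi edge.

Zone B and Zone E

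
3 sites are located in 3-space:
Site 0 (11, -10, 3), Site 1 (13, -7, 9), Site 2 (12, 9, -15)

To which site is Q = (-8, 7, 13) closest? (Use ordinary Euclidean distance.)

Site 1

Since √ is increasing, it suffices to compare squared distances:
d²(Q, Site 0) = (-8−11)² + (7−(-10))² + (13−3)² = 361 + 289 + 100 = 750
d²(Q, Site 1) = (-8−13)² + (7−(-7))² + (13−9)² = 441 + 196 + 16 = 653
d²(Q, Site 2) = (-8−12)² + (7−9)² + (13−(-15))² = 400 + 4 + 784 = 1188
The smallest is to Site 1, so Q lies in the Voronoi region of Site 1.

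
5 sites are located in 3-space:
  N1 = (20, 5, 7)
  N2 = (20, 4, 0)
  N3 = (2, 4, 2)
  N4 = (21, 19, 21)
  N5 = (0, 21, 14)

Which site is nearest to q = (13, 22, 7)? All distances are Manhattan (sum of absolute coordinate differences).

N5

d(q,N1) = |13−20| + |22−5| + |7−7| = 7 + 17 + 0 = 24
d(q,N2) = |13−20| + |22−4| + |7−0| = 7 + 18 + 7 = 32
d(q,N3) = |13−2| + |22−4| + |7−2| = 11 + 18 + 5 = 34
d(q,N4) = |13−21| + |22−19| + |7−21| = 8 + 3 + 14 = 25
d(q,N5) = |13−0| + |22−21| + |7−14| = 13 + 1 + 7 = 21
The smallest is to N5, so q lies in the Voronoi region of N5.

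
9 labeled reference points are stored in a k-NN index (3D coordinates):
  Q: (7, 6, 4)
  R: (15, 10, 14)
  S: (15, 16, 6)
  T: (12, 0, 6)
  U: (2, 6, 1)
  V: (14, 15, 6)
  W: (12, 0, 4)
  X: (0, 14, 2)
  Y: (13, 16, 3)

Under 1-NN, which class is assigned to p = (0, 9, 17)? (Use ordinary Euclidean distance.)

Q

Since √ is increasing, it suffices to compare squared distances:
|pQ|² = (0−7)² + (9−6)² + (17−4)² = 49 + 9 + 169 = 227
|pR|² = (0−15)² + (9−10)² + (17−14)² = 225 + 1 + 9 = 235
|pS|² = (0−15)² + (9−16)² + (17−6)² = 225 + 49 + 121 = 395
|pT|² = (0−12)² + (9−0)² + (17−6)² = 144 + 81 + 121 = 346
|pU|² = (0−2)² + (9−6)² + (17−1)² = 4 + 9 + 256 = 269
|pV|² = (0−14)² + (9−15)² + (17−6)² = 196 + 36 + 121 = 353
|pW|² = (0−12)² + (9−0)² + (17−4)² = 144 + 81 + 169 = 394
|pX|² = (0−0)² + (9−14)² + (17−2)² = 0 + 25 + 225 = 250
|pY|² = (0−13)² + (9−16)² + (17−3)² = 169 + 49 + 196 = 414
Q is nearest.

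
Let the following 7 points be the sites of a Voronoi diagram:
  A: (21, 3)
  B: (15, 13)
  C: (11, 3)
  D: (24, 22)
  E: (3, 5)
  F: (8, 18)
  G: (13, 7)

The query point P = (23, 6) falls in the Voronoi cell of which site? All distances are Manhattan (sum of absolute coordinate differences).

d(P,A) = |23−21| + |6−3| = 2 + 3 = 5
d(P,B) = |23−15| + |6−13| = 8 + 7 = 15
d(P,C) = |23−11| + |6−3| = 12 + 3 = 15
d(P,D) = |23−24| + |6−22| = 1 + 16 = 17
d(P,E) = |23−3| + |6−5| = 20 + 1 = 21
d(P,F) = |23−8| + |6−18| = 15 + 12 = 27
d(P,G) = |23−13| + |6−7| = 10 + 1 = 11
Minimum is at A.

A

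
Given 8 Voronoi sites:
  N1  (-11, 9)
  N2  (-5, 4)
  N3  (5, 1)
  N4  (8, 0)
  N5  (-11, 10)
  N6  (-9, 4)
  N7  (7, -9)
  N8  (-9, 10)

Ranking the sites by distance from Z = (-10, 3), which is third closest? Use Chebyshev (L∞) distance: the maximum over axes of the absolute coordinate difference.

N1

d(Z,N1) = max(1, 6) = 6
d(Z,N2) = max(5, 1) = 5
d(Z,N3) = max(15, 2) = 15
d(Z,N4) = max(18, 3) = 18
d(Z,N5) = max(1, 7) = 7
d(Z,N6) = max(1, 1) = 1
d(Z,N7) = max(17, 12) = 17
d(Z,N8) = max(1, 7) = 7
Sorted ascending: N6, N2, N1, N5, … — the third-nearest is N1.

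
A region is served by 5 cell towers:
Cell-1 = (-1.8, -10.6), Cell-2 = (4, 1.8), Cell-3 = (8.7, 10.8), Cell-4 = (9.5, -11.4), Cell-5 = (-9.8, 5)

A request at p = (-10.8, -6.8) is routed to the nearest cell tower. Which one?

Cell-1

Squared Euclidean distances:
d²(p, Cell-1) = (-10.8−(-1.8))² + (-6.8−(-10.6))² = 81 + 14.44 = 95.44
d²(p, Cell-2) = (-10.8−4)² + (-6.8−1.8)² = 219.04 + 73.96 = 293
d²(p, Cell-3) = (-10.8−8.7)² + (-6.8−10.8)² = 380.25 + 309.76 = 690.01
d²(p, Cell-4) = (-10.8−9.5)² + (-6.8−(-11.4))² = 412.09 + 21.16 = 433.25
d²(p, Cell-5) = (-10.8−(-9.8))² + (-6.8−5)² = 1 + 139.24 = 140.24
The smallest is to Cell-1, so p lies in the Voronoi region of Cell-1.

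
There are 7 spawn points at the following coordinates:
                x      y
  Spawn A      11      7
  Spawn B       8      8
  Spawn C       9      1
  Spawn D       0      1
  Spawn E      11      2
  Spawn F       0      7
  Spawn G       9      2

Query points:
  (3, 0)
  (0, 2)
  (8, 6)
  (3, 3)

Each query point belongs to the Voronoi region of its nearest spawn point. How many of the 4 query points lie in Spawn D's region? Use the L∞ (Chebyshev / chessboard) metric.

(3, 0) — d to each: Spawn A:8, Spawn B:8, Spawn C:6, Spawn D:3, Spawn E:8, Spawn F:7, Spawn G:6 → nearest is Spawn D
(0, 2) — d to each: Spawn A:11, Spawn B:8, Spawn C:9, Spawn D:1, Spawn E:11, Spawn F:5, Spawn G:9 → nearest is Spawn D
(8, 6) — d to each: Spawn A:3, Spawn B:2, Spawn C:5, Spawn D:8, Spawn E:4, Spawn F:8, Spawn G:4 → nearest is Spawn B
(3, 3) — d to each: Spawn A:8, Spawn B:5, Spawn C:6, Spawn D:3, Spawn E:8, Spawn F:4, Spawn G:6 → nearest is Spawn D
3 of the 4 points have Spawn D as nearest.

3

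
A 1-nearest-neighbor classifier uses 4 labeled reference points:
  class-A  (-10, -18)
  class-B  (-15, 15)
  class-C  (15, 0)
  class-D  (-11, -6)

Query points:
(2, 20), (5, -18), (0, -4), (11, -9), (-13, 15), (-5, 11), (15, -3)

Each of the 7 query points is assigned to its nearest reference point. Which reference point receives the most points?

(2, 20) — d² to each: class-A:1588, class-B:314, class-C:569, class-D:845 → nearest is class-B
(5, -18) — d² to each: class-A:225, class-B:1489, class-C:424, class-D:400 → nearest is class-A
(0, -4) — d² to each: class-A:296, class-B:586, class-C:241, class-D:125 → nearest is class-D
(11, -9) — d² to each: class-A:522, class-B:1252, class-C:97, class-D:493 → nearest is class-C
(-13, 15) — d² to each: class-A:1098, class-B:4, class-C:1009, class-D:445 → nearest is class-B
(-5, 11) — d² to each: class-A:866, class-B:116, class-C:521, class-D:325 → nearest is class-B
(15, -3) — d² to each: class-A:850, class-B:1224, class-C:9, class-D:685 → nearest is class-C
Tally — class-A:1, class-B:3, class-C:2, class-D:1. class-B captures the most (3).

class-B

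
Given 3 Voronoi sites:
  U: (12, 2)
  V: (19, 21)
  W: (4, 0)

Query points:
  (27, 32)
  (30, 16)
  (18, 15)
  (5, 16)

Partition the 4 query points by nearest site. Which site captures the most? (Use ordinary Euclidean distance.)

(27, 32) — d² to each: U:1125, V:185, W:1553 → nearest is V
(30, 16) — d² to each: U:520, V:146, W:932 → nearest is V
(18, 15) — d² to each: U:205, V:37, W:421 → nearest is V
(5, 16) — d² to each: U:245, V:221, W:257 → nearest is V
Tally — V:4. V captures the most (4).

V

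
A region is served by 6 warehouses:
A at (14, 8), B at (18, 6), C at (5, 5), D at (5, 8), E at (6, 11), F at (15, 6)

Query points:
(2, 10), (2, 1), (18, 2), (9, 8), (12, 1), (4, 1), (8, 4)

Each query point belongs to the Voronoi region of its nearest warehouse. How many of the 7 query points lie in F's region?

1

(2, 10) — d² to each: A:148, B:272, C:34, D:13, E:17, F:185 → nearest is D
(2, 1) — d² to each: A:193, B:281, C:25, D:58, E:116, F:194 → nearest is C
(18, 2) — d² to each: A:52, B:16, C:178, D:205, E:225, F:25 → nearest is B
(9, 8) — d² to each: A:25, B:85, C:25, D:16, E:18, F:40 → nearest is D
(12, 1) — d² to each: A:53, B:61, C:65, D:98, E:136, F:34 → nearest is F
(4, 1) — d² to each: A:149, B:221, C:17, D:50, E:104, F:146 → nearest is C
(8, 4) — d² to each: A:52, B:104, C:10, D:25, E:53, F:53 → nearest is C
1 of the 7 points has F as nearest.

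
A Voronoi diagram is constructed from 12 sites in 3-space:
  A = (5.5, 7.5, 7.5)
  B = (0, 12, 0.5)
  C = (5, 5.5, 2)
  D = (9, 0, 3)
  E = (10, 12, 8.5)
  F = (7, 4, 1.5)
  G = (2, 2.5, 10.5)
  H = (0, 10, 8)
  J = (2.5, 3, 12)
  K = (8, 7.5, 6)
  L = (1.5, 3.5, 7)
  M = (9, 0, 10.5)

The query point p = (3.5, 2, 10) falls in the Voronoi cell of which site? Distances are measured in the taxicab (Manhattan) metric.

d(p,A) = |3.5−5.5| + |2−7.5| + |10−7.5| = 2 + 5.5 + 2.5 = 10
d(p,B) = |3.5−0| + |2−12| + |10−0.5| = 3.5 + 10 + 9.5 = 23
d(p,C) = |3.5−5| + |2−5.5| + |10−2| = 1.5 + 3.5 + 8 = 13
d(p,D) = |3.5−9| + |2−0| + |10−3| = 5.5 + 2 + 7 = 14.5
d(p,E) = |3.5−10| + |2−12| + |10−8.5| = 6.5 + 10 + 1.5 = 18
d(p,F) = |3.5−7| + |2−4| + |10−1.5| = 3.5 + 2 + 8.5 = 14
d(p,G) = |3.5−2| + |2−2.5| + |10−10.5| = 1.5 + 0.5 + 0.5 = 2.5
d(p,H) = |3.5−0| + |2−10| + |10−8| = 3.5 + 8 + 2 = 13.5
d(p,J) = |3.5−2.5| + |2−3| + |10−12| = 1 + 1 + 2 = 4
d(p,K) = |3.5−8| + |2−7.5| + |10−6| = 4.5 + 5.5 + 4 = 14
d(p,L) = |3.5−1.5| + |2−3.5| + |10−7| = 2 + 1.5 + 3 = 6.5
d(p,M) = |3.5−9| + |2−0| + |10−10.5| = 5.5 + 2 + 0.5 = 8
The smallest is to G, so p lies in the Voronoi region of G.

G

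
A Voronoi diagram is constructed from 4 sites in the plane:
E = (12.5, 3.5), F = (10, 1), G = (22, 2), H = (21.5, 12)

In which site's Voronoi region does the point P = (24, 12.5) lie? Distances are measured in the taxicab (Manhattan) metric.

d(P,E) = |24−12.5| + |12.5−3.5| = 11.5 + 9 = 20.5
d(P,F) = |24−10| + |12.5−1| = 14 + 11.5 = 25.5
d(P,G) = |24−22| + |12.5−2| = 2 + 10.5 = 12.5
d(P,H) = |24−21.5| + |12.5−12| = 2.5 + 0.5 = 3
H is nearest.

H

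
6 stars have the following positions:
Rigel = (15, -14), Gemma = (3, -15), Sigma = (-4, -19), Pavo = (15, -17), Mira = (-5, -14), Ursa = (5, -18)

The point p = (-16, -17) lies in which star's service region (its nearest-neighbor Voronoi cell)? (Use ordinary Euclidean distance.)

Mira

Since √ is increasing, it suffices to compare squared distances:
d²(p, Rigel) = 961 + 9 = 970
d²(p, Gemma) = 361 + 4 = 365
d²(p, Sigma) = 144 + 4 = 148
d²(p, Pavo) = 961 + 0 = 961
d²(p, Mira) = 121 + 9 = 130
d²(p, Ursa) = 441 + 1 = 442
Mira is nearest.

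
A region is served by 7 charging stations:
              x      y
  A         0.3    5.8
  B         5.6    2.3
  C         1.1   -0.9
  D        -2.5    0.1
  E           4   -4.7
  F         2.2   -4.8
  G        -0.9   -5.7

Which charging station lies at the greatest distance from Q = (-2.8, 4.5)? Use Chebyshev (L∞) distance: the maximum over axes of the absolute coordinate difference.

G

d(Q,A) = max(3.1, 1.3) = 3.1
d(Q,B) = max(8.4, 2.2) = 8.4
d(Q,C) = max(3.9, 5.4) = 5.4
d(Q,D) = max(0.3, 4.4) = 4.4
d(Q,E) = max(6.8, 9.2) = 9.2
d(Q,F) = max(5, 9.3) = 9.3
d(Q,G) = max(1.9, 10.2) = 10.2
The largest is to G.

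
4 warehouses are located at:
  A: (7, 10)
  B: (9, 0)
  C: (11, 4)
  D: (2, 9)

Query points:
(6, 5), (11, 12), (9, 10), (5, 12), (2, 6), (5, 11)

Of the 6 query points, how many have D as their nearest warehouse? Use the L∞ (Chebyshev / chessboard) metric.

2

(6, 5) — d to each: A:5, B:5, C:5, D:4 → nearest is D
(11, 12) — d to each: A:4, B:12, C:8, D:9 → nearest is A
(9, 10) — d to each: A:2, B:10, C:6, D:7 → nearest is A
(5, 12) — d to each: A:2, B:12, C:8, D:3 → nearest is A
(2, 6) — d to each: A:5, B:7, C:9, D:3 → nearest is D
(5, 11) — d to each: A:2, B:11, C:7, D:3 → nearest is A
2 of the 6 points have D as nearest.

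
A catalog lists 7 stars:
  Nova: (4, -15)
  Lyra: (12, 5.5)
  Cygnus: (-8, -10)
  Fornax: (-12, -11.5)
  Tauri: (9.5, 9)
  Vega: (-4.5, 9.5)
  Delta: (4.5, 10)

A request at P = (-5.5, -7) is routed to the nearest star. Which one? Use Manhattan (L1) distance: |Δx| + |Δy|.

Cygnus

d(P, Nova) = |-5.5−4| + |-7−(-15)| = 9.5 + 8 = 17.5
d(P, Lyra) = |-5.5−12| + |-7−5.5| = 17.5 + 12.5 = 30
d(P, Cygnus) = |-5.5−(-8)| + |-7−(-10)| = 2.5 + 3 = 5.5
d(P, Fornax) = |-5.5−(-12)| + |-7−(-11.5)| = 6.5 + 4.5 = 11
d(P, Tauri) = |-5.5−9.5| + |-7−9| = 15 + 16 = 31
d(P, Vega) = |-5.5−(-4.5)| + |-7−9.5| = 1 + 16.5 = 17.5
d(P, Delta) = |-5.5−4.5| + |-7−10| = 10 + 17 = 27
The smallest is to Cygnus, so P lies in the Voronoi region of Cygnus.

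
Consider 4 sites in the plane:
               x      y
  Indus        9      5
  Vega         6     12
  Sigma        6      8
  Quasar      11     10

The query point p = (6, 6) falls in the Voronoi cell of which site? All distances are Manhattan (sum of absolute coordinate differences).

d(p, Indus) = |6−9| + |6−5| = 3 + 1 = 4
d(p, Vega) = |6−6| + |6−12| = 0 + 6 = 6
d(p, Sigma) = |6−6| + |6−8| = 0 + 2 = 2
d(p, Quasar) = |6−11| + |6−10| = 5 + 4 = 9
The smallest is to Sigma, so p lies in the Voronoi region of Sigma.

Sigma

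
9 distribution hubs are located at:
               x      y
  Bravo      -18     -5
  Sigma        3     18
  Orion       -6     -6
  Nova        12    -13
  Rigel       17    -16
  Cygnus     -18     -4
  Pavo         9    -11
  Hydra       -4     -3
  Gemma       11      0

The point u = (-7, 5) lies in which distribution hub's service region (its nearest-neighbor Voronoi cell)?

Hydra

Since √ is increasing, it suffices to compare squared distances:
d²(u, Bravo) = 121 + 100 = 221
d²(u, Sigma) = 100 + 169 = 269
d²(u, Orion) = 1 + 121 = 122
d²(u, Nova) = 361 + 324 = 685
d²(u, Rigel) = 576 + 441 = 1017
d²(u, Cygnus) = 121 + 81 = 202
d²(u, Pavo) = 256 + 256 = 512
d²(u, Hydra) = 9 + 64 = 73
d²(u, Gemma) = 324 + 25 = 349
The smallest is to Hydra, so u lies in the Voronoi region of Hydra.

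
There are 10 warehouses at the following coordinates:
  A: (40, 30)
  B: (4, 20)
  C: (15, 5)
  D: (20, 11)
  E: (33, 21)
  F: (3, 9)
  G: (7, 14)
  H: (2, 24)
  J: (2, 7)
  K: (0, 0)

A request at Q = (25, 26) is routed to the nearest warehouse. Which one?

Squared Euclidean distances:
|QA|² = (25−40)² + (26−30)² = 225 + 16 = 241
|QB|² = (25−4)² + (26−20)² = 441 + 36 = 477
|QC|² = (25−15)² + (26−5)² = 100 + 441 = 541
|QD|² = (25−20)² + (26−11)² = 25 + 225 = 250
|QE|² = (25−33)² + (26−21)² = 64 + 25 = 89
|QF|² = (25−3)² + (26−9)² = 484 + 289 = 773
|QG|² = (25−7)² + (26−14)² = 324 + 144 = 468
|QH|² = (25−2)² + (26−24)² = 529 + 4 = 533
|QJ|² = (25−2)² + (26−7)² = 529 + 361 = 890
|QK|² = (25−0)² + (26−0)² = 625 + 676 = 1301
Minimum is at E.

E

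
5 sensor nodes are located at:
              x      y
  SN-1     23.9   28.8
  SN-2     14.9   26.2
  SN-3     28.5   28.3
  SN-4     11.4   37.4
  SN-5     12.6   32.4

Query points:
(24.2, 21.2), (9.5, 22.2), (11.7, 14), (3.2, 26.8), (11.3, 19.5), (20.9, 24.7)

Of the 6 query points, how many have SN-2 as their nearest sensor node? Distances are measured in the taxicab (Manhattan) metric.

4

(24.2, 21.2) — d to each: SN-1:7.9, SN-2:14.3, SN-3:11.4, SN-4:29, SN-5:22.8 → nearest is SN-1
(9.5, 22.2) — d to each: SN-1:21, SN-2:9.4, SN-3:25.1, SN-4:17.1, SN-5:13.3 → nearest is SN-2
(11.7, 14) — d to each: SN-1:27, SN-2:15.4, SN-3:31.1, SN-4:23.7, SN-5:19.3 → nearest is SN-2
(3.2, 26.8) — d to each: SN-1:22.7, SN-2:12.3, SN-3:26.8, SN-4:18.8, SN-5:15 → nearest is SN-2
(11.3, 19.5) — d to each: SN-1:21.9, SN-2:10.3, SN-3:26, SN-4:18, SN-5:14.2 → nearest is SN-2
(20.9, 24.7) — d to each: SN-1:7.1, SN-2:7.5, SN-3:11.2, SN-4:22.2, SN-5:16 → nearest is SN-1
4 of the 6 points have SN-2 as nearest.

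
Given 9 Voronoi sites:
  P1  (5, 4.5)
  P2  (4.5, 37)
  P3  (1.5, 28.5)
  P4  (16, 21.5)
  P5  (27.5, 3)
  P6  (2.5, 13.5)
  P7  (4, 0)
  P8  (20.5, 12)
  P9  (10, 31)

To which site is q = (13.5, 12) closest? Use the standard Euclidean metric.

P8

Squared Euclidean distances:
|qP1|² = 72.25 + 56.25 = 128.5
|qP2|² = 81 + 625 = 706
|qP3|² = 144 + 272.25 = 416.25
|qP4|² = 6.25 + 90.25 = 96.5
|qP5|² = 196 + 81 = 277
|qP6|² = 121 + 2.25 = 123.25
|qP7|² = 90.25 + 144 = 234.25
|qP8|² = 49 + 0 = 49
|qP9|² = 12.25 + 361 = 373.25
The smallest is to P8, so q lies in the Voronoi region of P8.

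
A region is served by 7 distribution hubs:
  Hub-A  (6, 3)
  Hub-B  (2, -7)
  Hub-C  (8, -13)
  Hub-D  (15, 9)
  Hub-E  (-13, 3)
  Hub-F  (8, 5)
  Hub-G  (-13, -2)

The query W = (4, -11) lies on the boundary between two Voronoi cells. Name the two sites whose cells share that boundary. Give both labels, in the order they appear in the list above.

Hub-B and Hub-C

Squared distances from W to each site:
d²(W, Hub-A) = (4−6)² + (-11−3)² = 4 + 196 = 200
d²(W, Hub-B) = (4−2)² + (-11−(-7))² = 4 + 16 = 20
d²(W, Hub-C) = (4−8)² + (-11−(-13))² = 16 + 4 = 20
d²(W, Hub-D) = (4−15)² + (-11−9)² = 121 + 400 = 521
d²(W, Hub-E) = (4−(-13))² + (-11−3)² = 289 + 196 = 485
d²(W, Hub-F) = (4−8)² + (-11−5)² = 16 + 256 = 272
d²(W, Hub-G) = (4−(-13))² + (-11−(-2))² = 289 + 81 = 370
W is equidistant from Hub-B and Hub-C (both at squared distance 20), and every other site is strictly farther — so W lies on the Hub-B–Hub-C Voronoi edge.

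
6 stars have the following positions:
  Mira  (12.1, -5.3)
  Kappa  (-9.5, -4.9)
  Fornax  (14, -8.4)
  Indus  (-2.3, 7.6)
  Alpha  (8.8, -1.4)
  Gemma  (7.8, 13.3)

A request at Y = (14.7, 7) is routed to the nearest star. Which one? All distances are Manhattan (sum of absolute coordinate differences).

Gemma

d(Y, Mira) = |14.7−12.1| + |7−(-5.3)| = 2.6 + 12.3 = 14.9
d(Y, Kappa) = |14.7−(-9.5)| + |7−(-4.9)| = 24.2 + 11.9 = 36.1
d(Y, Fornax) = |14.7−14| + |7−(-8.4)| = 0.7 + 15.4 = 16.1
d(Y, Indus) = |14.7−(-2.3)| + |7−7.6| = 17 + 0.6 = 17.6
d(Y, Alpha) = |14.7−8.8| + |7−(-1.4)| = 5.9 + 8.4 = 14.3
d(Y, Gemma) = |14.7−7.8| + |7−13.3| = 6.9 + 6.3 = 13.2
Gemma is nearest.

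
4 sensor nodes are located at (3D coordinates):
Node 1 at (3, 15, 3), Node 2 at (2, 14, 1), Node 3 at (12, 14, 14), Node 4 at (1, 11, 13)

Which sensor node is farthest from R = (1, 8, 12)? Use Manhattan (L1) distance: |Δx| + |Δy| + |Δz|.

Node 3

d(R, Node 1) = |1−3| + |8−15| + |12−3| = 2 + 7 + 9 = 18
d(R, Node 2) = |1−2| + |8−14| + |12−1| = 1 + 6 + 11 = 18
d(R, Node 3) = |1−12| + |8−14| + |12−14| = 11 + 6 + 2 = 19
d(R, Node 4) = |1−1| + |8−11| + |12−13| = 0 + 3 + 1 = 4
The largest is to Node 3.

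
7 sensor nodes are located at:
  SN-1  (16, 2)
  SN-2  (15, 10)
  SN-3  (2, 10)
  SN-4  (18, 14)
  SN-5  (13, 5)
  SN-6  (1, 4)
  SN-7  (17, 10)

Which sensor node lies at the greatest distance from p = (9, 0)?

Squared Euclidean distances:
d²(p, SN-1) = 49 + 4 = 53
d²(p, SN-2) = 36 + 100 = 136
d²(p, SN-3) = 49 + 100 = 149
d²(p, SN-4) = 81 + 196 = 277
d²(p, SN-5) = 16 + 25 = 41
d²(p, SN-6) = 64 + 16 = 80
d²(p, SN-7) = 64 + 100 = 164
The largest is to SN-4.

SN-4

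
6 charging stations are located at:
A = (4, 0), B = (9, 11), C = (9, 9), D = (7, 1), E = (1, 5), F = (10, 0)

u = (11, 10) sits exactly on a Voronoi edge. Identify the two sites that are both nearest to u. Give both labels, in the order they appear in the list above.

Squared distances from u to each site:
|uA|² = (11−4)² + (10−0)² = 49 + 100 = 149
|uB|² = (11−9)² + (10−11)² = 4 + 1 = 5
|uC|² = (11−9)² + (10−9)² = 4 + 1 = 5
|uD|² = (11−7)² + (10−1)² = 16 + 81 = 97
|uE|² = (11−1)² + (10−5)² = 100 + 25 = 125
|uF|² = (11−10)² + (10−0)² = 1 + 100 = 101
u is equidistant from B and C (both at squared distance 5), and every other site is strictly farther — so u lies on the B–C Voronoi edge.

B and C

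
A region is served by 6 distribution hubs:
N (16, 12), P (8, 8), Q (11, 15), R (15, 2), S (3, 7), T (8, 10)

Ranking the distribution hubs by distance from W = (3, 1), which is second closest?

Compare squared distances (the ordering matches that of the actual distances):
|WN|² = 169 + 121 = 290
|WP|² = 25 + 49 = 74
|WQ|² = 64 + 196 = 260
|WR|² = 144 + 1 = 145
|WS|² = 0 + 36 = 36
|WT|² = 25 + 81 = 106
Sorted ascending: S, P, T, … — the second-nearest is P.

P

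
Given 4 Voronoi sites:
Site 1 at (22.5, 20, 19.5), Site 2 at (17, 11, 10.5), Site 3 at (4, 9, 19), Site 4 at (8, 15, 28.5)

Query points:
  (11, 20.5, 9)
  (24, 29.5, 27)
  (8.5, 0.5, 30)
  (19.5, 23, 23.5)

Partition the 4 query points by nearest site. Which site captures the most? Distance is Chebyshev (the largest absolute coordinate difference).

(11, 20.5, 9) — d to each: Site 1:11.5, Site 2:9.5, Site 3:11.5, Site 4:19.5 → nearest is Site 2
(24, 29.5, 27) — d to each: Site 1:9.5, Site 2:18.5, Site 3:20.5, Site 4:16 → nearest is Site 1
(8.5, 0.5, 30) — d to each: Site 1:19.5, Site 2:19.5, Site 3:11, Site 4:14.5 → nearest is Site 3
(19.5, 23, 23.5) — d to each: Site 1:4, Site 2:13, Site 3:15.5, Site 4:11.5 → nearest is Site 1
Tally — Site 1:2, Site 2:1, Site 3:1. Site 1 captures the most (2).

Site 1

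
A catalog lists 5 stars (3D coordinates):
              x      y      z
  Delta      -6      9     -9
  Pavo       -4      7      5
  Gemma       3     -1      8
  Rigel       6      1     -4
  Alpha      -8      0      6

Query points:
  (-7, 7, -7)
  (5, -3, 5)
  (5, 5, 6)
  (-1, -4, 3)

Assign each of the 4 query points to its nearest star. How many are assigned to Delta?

(-7, 7, -7) — d² to each: Delta:9, Pavo:153, Gemma:389, Rigel:214, Alpha:219 → nearest is Delta
(5, -3, 5) — d² to each: Delta:461, Pavo:181, Gemma:17, Rigel:98, Alpha:179 → nearest is Gemma
(5, 5, 6) — d² to each: Delta:362, Pavo:86, Gemma:44, Rigel:117, Alpha:194 → nearest is Gemma
(-1, -4, 3) — d² to each: Delta:338, Pavo:134, Gemma:50, Rigel:123, Alpha:74 → nearest is Gemma
1 of the 4 points has Delta as nearest.

1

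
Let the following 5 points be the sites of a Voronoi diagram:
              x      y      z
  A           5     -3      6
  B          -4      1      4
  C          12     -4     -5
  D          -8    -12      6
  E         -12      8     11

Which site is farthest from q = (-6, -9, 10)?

C

Since √ is increasing, it suffices to compare squared distances:
|qA|² = (-6−5)² + (-9−(-3))² + (10−6)² = 121 + 36 + 16 = 173
|qB|² = (-6−(-4))² + (-9−1)² + (10−4)² = 4 + 100 + 36 = 140
|qC|² = (-6−12)² + (-9−(-4))² + (10−(-5))² = 324 + 25 + 225 = 574
|qD|² = (-6−(-8))² + (-9−(-12))² + (10−6)² = 4 + 9 + 16 = 29
|qE|² = (-6−(-12))² + (-9−8)² + (10−11)² = 36 + 289 + 1 = 326
The largest is to C.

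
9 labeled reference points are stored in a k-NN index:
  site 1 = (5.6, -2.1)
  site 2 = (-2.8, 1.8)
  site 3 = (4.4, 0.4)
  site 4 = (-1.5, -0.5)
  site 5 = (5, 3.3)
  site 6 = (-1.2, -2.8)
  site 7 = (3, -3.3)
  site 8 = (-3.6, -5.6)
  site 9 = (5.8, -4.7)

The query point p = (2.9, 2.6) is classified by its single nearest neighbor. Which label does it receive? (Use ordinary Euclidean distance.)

site 5

Compare squared distances (the ordering matches that of the actual distances):
d²(p, site 1) = 7.29 + 22.09 = 29.38
d²(p, site 2) = 32.49 + 0.64 = 33.13
d²(p, site 3) = 2.25 + 4.84 = 7.09
d²(p, site 4) = 19.36 + 9.61 = 28.97
d²(p, site 5) = 4.41 + 0.49 = 4.9
d²(p, site 6) = 16.81 + 29.16 = 45.97
d²(p, site 7) = 0.01 + 34.81 = 34.82
d²(p, site 8) = 42.25 + 67.24 = 109.49
d²(p, site 9) = 8.41 + 53.29 = 61.7
The smallest is to site 5, so p lies in the Voronoi region of site 5.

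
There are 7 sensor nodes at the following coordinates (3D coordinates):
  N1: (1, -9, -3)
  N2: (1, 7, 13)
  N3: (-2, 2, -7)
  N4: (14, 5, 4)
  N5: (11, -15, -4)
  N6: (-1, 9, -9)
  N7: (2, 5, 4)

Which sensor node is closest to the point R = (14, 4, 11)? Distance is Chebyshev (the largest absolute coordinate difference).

d(R,N1) = max(13, 13, 14) = 14
d(R,N2) = max(13, 3, 2) = 13
d(R,N3) = max(16, 2, 18) = 18
d(R,N4) = max(0, 1, 7) = 7
d(R,N5) = max(3, 19, 15) = 19
d(R,N6) = max(15, 5, 20) = 20
d(R,N7) = max(12, 1, 7) = 12
N4 is nearest.

N4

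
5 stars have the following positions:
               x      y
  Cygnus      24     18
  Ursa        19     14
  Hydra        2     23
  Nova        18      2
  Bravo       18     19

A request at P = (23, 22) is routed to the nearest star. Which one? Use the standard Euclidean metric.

Compare squared distances (the ordering matches that of the actual distances):
d²(P, Cygnus) = (23−24)² + (22−18)² = 1 + 16 = 17
d²(P, Ursa) = (23−19)² + (22−14)² = 16 + 64 = 80
d²(P, Hydra) = (23−2)² + (22−23)² = 441 + 1 = 442
d²(P, Nova) = (23−18)² + (22−2)² = 25 + 400 = 425
d²(P, Bravo) = (23−18)² + (22−19)² = 25 + 9 = 34
The smallest is to Cygnus, so P lies in the Voronoi region of Cygnus.

Cygnus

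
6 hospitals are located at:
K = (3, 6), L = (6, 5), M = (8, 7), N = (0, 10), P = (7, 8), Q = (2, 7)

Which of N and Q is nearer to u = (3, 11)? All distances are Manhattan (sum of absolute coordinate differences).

d(u,N) = |3−0| + |11−10| = 3 + 1 = 4
d(u,Q) = |3−2| + |11−7| = 1 + 4 = 5
4 < 5, so N is closer.

N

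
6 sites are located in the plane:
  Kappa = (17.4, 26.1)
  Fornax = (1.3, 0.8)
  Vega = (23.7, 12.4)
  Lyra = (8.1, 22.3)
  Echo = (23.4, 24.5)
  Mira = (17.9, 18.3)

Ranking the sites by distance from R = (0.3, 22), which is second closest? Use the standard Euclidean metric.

Squared Euclidean distances:
d²(R, Kappa) = (0.3−17.4)² + (22−26.1)² = 292.41 + 16.81 = 309.22
d²(R, Fornax) = (0.3−1.3)² + (22−0.8)² = 1 + 449.44 = 450.44
d²(R, Vega) = (0.3−23.7)² + (22−12.4)² = 547.56 + 92.16 = 639.72
d²(R, Lyra) = (0.3−8.1)² + (22−22.3)² = 60.84 + 0.09 = 60.93
d²(R, Echo) = (0.3−23.4)² + (22−24.5)² = 533.61 + 6.25 = 539.86
d²(R, Mira) = (0.3−17.9)² + (22−18.3)² = 309.76 + 13.69 = 323.45
Sorted ascending: Lyra, Kappa, Mira, … — the second-nearest is Kappa.

Kappa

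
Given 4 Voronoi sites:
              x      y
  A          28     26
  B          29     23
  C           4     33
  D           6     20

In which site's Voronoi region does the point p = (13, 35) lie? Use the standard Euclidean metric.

Squared Euclidean distances:
|pA|² = (13−28)² + (35−26)² = 225 + 81 = 306
|pB|² = (13−29)² + (35−23)² = 256 + 144 = 400
|pC|² = (13−4)² + (35−33)² = 81 + 4 = 85
|pD|² = (13−6)² + (35−20)² = 49 + 225 = 274
The smallest is to C, so p lies in the Voronoi region of C.

C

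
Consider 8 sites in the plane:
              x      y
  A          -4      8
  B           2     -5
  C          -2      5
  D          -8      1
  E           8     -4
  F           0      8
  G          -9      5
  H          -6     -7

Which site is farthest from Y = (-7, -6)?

F

Squared Euclidean distances:
|YA|² = 9 + 196 = 205
|YB|² = 81 + 1 = 82
|YC|² = 25 + 121 = 146
|YD|² = 1 + 49 = 50
|YE|² = 225 + 4 = 229
|YF|² = 49 + 196 = 245
|YG|² = 4 + 121 = 125
|YH|² = 1 + 1 = 2
The largest is to F.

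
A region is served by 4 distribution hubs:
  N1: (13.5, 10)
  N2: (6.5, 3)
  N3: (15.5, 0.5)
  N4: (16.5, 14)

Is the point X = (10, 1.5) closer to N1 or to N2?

Compare squared distances:
|XN1|² = (10−13.5)² + (1.5−10)² = 12.25 + 72.25 = 84.5
|XN2|² = (10−6.5)² + (1.5−3)² = 12.25 + 2.25 = 14.5
84.5 > 14.5, so N2 is closer.

N2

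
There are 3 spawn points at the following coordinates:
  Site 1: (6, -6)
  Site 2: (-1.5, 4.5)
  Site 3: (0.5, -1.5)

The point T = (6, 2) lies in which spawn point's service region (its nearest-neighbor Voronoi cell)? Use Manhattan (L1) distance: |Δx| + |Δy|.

Site 1

d(T, Site 1) = |6−6| + |2−(-6)| = 0 + 8 = 8
d(T, Site 2) = |6−(-1.5)| + |2−4.5| = 7.5 + 2.5 = 10
d(T, Site 3) = |6−0.5| + |2−(-1.5)| = 5.5 + 3.5 = 9
Minimum is at Site 1.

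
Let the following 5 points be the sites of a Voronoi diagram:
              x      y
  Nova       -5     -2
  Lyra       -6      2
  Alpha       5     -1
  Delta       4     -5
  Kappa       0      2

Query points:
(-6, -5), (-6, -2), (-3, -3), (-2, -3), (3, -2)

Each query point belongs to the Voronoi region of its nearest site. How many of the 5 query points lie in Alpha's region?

1

(-6, -5) — d² to each: Nova:10, Lyra:49, Alpha:137, Delta:100, Kappa:85 → nearest is Nova
(-6, -2) — d² to each: Nova:1, Lyra:16, Alpha:122, Delta:109, Kappa:52 → nearest is Nova
(-3, -3) — d² to each: Nova:5, Lyra:34, Alpha:68, Delta:53, Kappa:34 → nearest is Nova
(-2, -3) — d² to each: Nova:10, Lyra:41, Alpha:53, Delta:40, Kappa:29 → nearest is Nova
(3, -2) — d² to each: Nova:64, Lyra:97, Alpha:5, Delta:10, Kappa:25 → nearest is Alpha
1 of the 5 points has Alpha as nearest.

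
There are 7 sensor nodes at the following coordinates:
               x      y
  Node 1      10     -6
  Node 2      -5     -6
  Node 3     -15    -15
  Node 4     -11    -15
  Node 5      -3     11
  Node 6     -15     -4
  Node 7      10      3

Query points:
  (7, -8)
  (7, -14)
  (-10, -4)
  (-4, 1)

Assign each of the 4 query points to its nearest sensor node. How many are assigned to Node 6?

(7, -8) — d² to each: Node 1:13, Node 2:148, Node 3:533, Node 4:373, Node 5:461, Node 6:500, Node 7:130 → nearest is Node 1
(7, -14) — d² to each: Node 1:73, Node 2:208, Node 3:485, Node 4:325, Node 5:725, Node 6:584, Node 7:298 → nearest is Node 1
(-10, -4) — d² to each: Node 1:404, Node 2:29, Node 3:146, Node 4:122, Node 5:274, Node 6:25, Node 7:449 → nearest is Node 6
(-4, 1) — d² to each: Node 1:245, Node 2:50, Node 3:377, Node 4:305, Node 5:101, Node 6:146, Node 7:200 → nearest is Node 2
1 of the 4 points has Node 6 as nearest.

1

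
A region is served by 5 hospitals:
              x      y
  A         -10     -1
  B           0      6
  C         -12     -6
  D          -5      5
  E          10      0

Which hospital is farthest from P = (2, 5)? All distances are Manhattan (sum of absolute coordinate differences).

C

d(P,A) = 12 + 6 = 18
d(P,B) = 2 + 1 = 3
d(P,C) = 14 + 11 = 25
d(P,D) = 7 + 0 = 7
d(P,E) = 8 + 5 = 13
The largest is to C.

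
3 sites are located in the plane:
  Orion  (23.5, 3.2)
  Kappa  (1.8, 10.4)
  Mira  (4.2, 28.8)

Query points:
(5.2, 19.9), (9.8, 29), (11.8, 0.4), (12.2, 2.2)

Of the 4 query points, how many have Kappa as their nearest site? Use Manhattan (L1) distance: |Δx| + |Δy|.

0

(5.2, 19.9) — d to each: Orion:35, Kappa:12.9, Mira:9.9 → nearest is Mira
(9.8, 29) — d to each: Orion:39.5, Kappa:26.6, Mira:5.8 → nearest is Mira
(11.8, 0.4) — d to each: Orion:14.5, Kappa:20, Mira:36 → nearest is Orion
(12.2, 2.2) — d to each: Orion:12.3, Kappa:18.6, Mira:34.6 → nearest is Orion
0 of the 4 points have Kappa as nearest.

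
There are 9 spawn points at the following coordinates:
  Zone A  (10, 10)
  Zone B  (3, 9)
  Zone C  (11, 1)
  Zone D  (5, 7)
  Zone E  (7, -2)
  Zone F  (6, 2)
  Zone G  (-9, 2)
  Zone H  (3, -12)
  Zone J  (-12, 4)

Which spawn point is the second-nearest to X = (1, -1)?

Zone E

Since √ is increasing, it suffices to compare squared distances:
d²(X, Zone A) = (1−10)² + (-1−10)² = 81 + 121 = 202
d²(X, Zone B) = (1−3)² + (-1−9)² = 4 + 100 = 104
d²(X, Zone C) = (1−11)² + (-1−1)² = 100 + 4 = 104
d²(X, Zone D) = (1−5)² + (-1−7)² = 16 + 64 = 80
d²(X, Zone E) = (1−7)² + (-1−(-2))² = 36 + 1 = 37
d²(X, Zone F) = (1−6)² + (-1−2)² = 25 + 9 = 34
d²(X, Zone G) = (1−(-9))² + (-1−2)² = 100 + 9 = 109
d²(X, Zone H) = (1−3)² + (-1−(-12))² = 4 + 121 = 125
d²(X, Zone J) = (1−(-12))² + (-1−4)² = 169 + 25 = 194
Sorted ascending: Zone F, Zone E, Zone D, … — the second-nearest is Zone E.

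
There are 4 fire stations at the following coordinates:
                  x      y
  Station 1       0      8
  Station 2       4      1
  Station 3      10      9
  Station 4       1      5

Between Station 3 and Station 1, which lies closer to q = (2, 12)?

Station 1

Compare squared distances:
d²(q, Station 3) = (2−10)² + (12−9)² = 64 + 9 = 73
d²(q, Station 1) = (2−0)² + (12−8)² = 4 + 16 = 20
73 > 20, so Station 1 is closer.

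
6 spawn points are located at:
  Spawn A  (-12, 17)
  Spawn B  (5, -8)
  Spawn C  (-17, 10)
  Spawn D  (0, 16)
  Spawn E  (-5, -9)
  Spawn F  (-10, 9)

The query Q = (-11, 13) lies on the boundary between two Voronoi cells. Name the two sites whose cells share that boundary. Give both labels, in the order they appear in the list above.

Squared distances from Q to each site:
d²(Q, Spawn A) = (-11−(-12))² + (13−17)² = 1 + 16 = 17
d²(Q, Spawn B) = (-11−5)² + (13−(-8))² = 256 + 441 = 697
d²(Q, Spawn C) = (-11−(-17))² + (13−10)² = 36 + 9 = 45
d²(Q, Spawn D) = (-11−0)² + (13−16)² = 121 + 9 = 130
d²(Q, Spawn E) = (-11−(-5))² + (13−(-9))² = 36 + 484 = 520
d²(Q, Spawn F) = (-11−(-10))² + (13−9)² = 1 + 16 = 17
Q is equidistant from Spawn A and Spawn F (both at squared distance 17), and every other site is strictly farther — so Q lies on the Spawn A–Spawn F Voronoi edge.

Spawn A and Spawn F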